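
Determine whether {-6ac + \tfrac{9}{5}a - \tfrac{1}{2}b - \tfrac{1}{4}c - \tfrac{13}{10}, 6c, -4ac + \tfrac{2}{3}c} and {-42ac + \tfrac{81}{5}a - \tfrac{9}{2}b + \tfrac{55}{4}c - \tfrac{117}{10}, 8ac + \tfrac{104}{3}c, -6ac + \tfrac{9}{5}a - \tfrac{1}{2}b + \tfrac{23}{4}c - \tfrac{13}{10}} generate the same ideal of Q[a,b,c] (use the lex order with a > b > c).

Yes, the ideals are equal.

For a fixed monomial order, each ideal has a unique reduced Gröbner basis; comparing bases decides equality.
Buchberger on the first generating set:
f_1 = -6ac + \tfrac{9}{5}a - \tfrac{1}{2}b - \tfrac{1}{4}c - \tfrac{13}{10}, LT = ac.
f_2 = 6c, LT = c.
f_3 = -4ac + \tfrac{2}{3}c, LT = ac.

S(f_1,f_2): lcm = ac. S = -\tfrac{3}{10}a + \tfrac{1}{12}b + \tfrac{1}{24}c + \tfrac{13}{60}.
  leading term a: no divisor's leading term divides it; move -\tfrac{3}{10}a to the remainder.
  leading term b: no divisor's leading term divides it; move \tfrac{1}{12}b to the remainder.
  leading term c: subtract (\tfrac{1}{144})·f_2 from \tfrac{1}{24}c + \tfrac{13}{60} → \tfrac{13}{60}
  leading term 1: no divisor's leading term divides it; move \tfrac{13}{60} to the remainder.
  remainder -\tfrac{3}{10}a + \tfrac{1}{12}b + \tfrac{13}{60} ≠ 0; add g_4 = -\tfrac{3}{10}a + \tfrac{1}{12}b + \tfrac{13}{60} to the basis.

The other S-polynomials (S(f_1,f_3), S(f_2,f_3), S(f_1,g_4), S(f_2,g_4), S(f_3,g_4)) all reduce to 0 modulo the current basis, so we have a Gröbner basis.
Inter-reduce: drop elements whose leading term is divisible by another's, tail-reduce, and make monic.
Reduced Gröbner basis: {a - \tfrac{5}{18}b - \tfrac{13}{18}, c}.

Buchberger on the second generating set:
h_1 = -42ac + \tfrac{81}{5}a - \tfrac{9}{2}b + \tfrac{55}{4}c - \tfrac{117}{10}, LT = ac.
h_2 = 8ac + \tfrac{104}{3}c, LT = ac.
h_3 = -6ac + \tfrac{9}{5}a - \tfrac{1}{2}b + \tfrac{23}{4}c - \tfrac{13}{10}, LT = ac.

S(h_1,h_2): lcm = ac. S = -\tfrac{27}{70}a + \tfrac{3}{28}b - \tfrac{261}{56}c + \tfrac{39}{140}.
  leading term a: no divisor's leading term divides it; move -\tfrac{27}{70}a to the remainder.
  leading term b: no divisor's leading term divides it; move \tfrac{3}{28}b to the remainder.
  leading term c: no divisor's leading term divides it; move -\tfrac{261}{56}c to the remainder.
  leading term 1: no divisor's leading term divides it; move \tfrac{39}{140} to the remainder.
  remainder -\tfrac{27}{70}a + \tfrac{3}{28}b - \tfrac{261}{56}c + \tfrac{39}{140} ≠ 0; add k_4 = -\tfrac{27}{70}a + \tfrac{3}{28}b - \tfrac{261}{56}c + \tfrac{39}{140} to the basis.

S(h_1,h_3): lcm = ac. S = -\tfrac{3}{35}a + \tfrac{1}{42}b + \tfrac{53}{84}c + \tfrac{13}{210}.
  leading term a: subtract (\tfrac{2}{9})·k_4 from -\tfrac{3}{35}a + \tfrac{1}{42}b + \tfrac{53}{84}c + \tfrac{13}{210} → \tfrac{5}{3}c
  leading term c: no divisor's leading term divides it; move \tfrac{5}{3}c to the remainder.
  remainder \tfrac{5}{3}c ≠ 0; add k_5 = \tfrac{5}{3}c to the basis.

The other S-polynomials (S(h_2,h_3), S(h_1,k_4), S(h_2,k_4), S(h_3,k_4), S(h_1,k_5), S(h_2,k_5), S(h_3,k_5), S(k_4,k_5)) all reduce to 0 modulo the current basis, so we have a Gröbner basis.
Inter-reduce: drop elements whose leading term is divisible by another's, tail-reduce, and make monic.
Reduced Gröbner basis: {a - \tfrac{5}{18}b - \tfrac{13}{18}, c}.

These coincide, so the ideals are equal.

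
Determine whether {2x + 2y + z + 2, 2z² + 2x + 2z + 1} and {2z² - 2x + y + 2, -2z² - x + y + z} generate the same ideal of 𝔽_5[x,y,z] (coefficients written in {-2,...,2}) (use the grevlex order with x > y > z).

Since reduced Gröbner bases are canonical representatives of ideals under a given ordering, it suffices to compute and compare them.
Buchberger on the first generating set:
f_1 = 2x + 2y + z + 2, LT = x.
f_2 = 2z² + 2x + 2z + 1, LT = z².

The S-polynomials (S(f_1,f_2)) all reduce to 0 modulo the current basis, so we have a Gröbner basis.
Inter-reduce: drop elements whose leading term is divisible by another's, tail-reduce, and make monic.
Reduced Gröbner basis: {z² - y - 2z + 2, x + y - 2z + 1}.

Buchberger on the second generating set:
h_1 = 2z² - 2x + y + 2, LT = z².
h_2 = -2z² - x + y + z, LT = z².

S(h_1,h_2): lcm = z². S = x + y - 2z + 1.
  leading term x: no divisor's leading term divides it; move x to the remainder.
  leading term y: no divisor's leading term divides it; move y to the remainder.
  leading term z: no divisor's leading term divides it; move -2z to the remainder.
  leading term 1: no divisor's leading term divides it; move 1 to the remainder.
  remainder x + y - 2z + 1 ≠ 0; add k_3 = x + y - 2z + 1 to the basis.

The other S-polynomials (S(h_1,k_3), S(h_2,k_3)) all reduce to 0 modulo the current basis, so we have a Gröbner basis.
Inter-reduce: drop elements whose leading term is divisible by another's, tail-reduce, and make monic.
Reduced Gröbner basis: {z² - y - 2z + 2, x + y - 2z + 1}.

These coincide, so the ideals are equal.
The same test decides containment: I ⊆ J iff every generator of I reduces to 0 modulo a Gröbner basis of J.

Yes, the ideals are equal.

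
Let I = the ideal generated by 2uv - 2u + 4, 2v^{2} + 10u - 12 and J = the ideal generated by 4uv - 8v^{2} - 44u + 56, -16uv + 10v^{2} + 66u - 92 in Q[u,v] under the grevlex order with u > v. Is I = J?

Equality of ideals is decidable: compute both reduced Gröbner bases (unique for the ordering) and check whether they agree.
Buchberger on the first generating set:
f_1 = 2uv - 2u + 4, LT = uv.
f_2 = 2v^{2} + 10u - 12, LT = v^{2}.

S(f_1,f_2): lcm = uv^{2}. S = -5u^{2} - uv + 6u + 2v.
  leading term u^{2}: no divisor's leading term divides it; move -5u^{2} to the remainder.
  leading term uv: subtract (-\tfrac{1}{2})·f_1 from -uv + 6u + 2v → 5u + 2v + 2
  leading term u: no divisor's leading term divides it; move 5u to the remainder.
  leading term v: no divisor's leading term divides it; move 2v to the remainder.
  leading term 1: no divisor's leading term divides it; move 2 to the remainder.
  remainder -5u^{2} + 5u + 2v + 2 ≠ 0; add g_3 = -5u^{2} + 5u + 2v + 2 to the basis.

The other S-polynomials (S(f_1,g_3), S(f_2,g_3)) all reduce to 0 modulo the current basis, so we have a Gröbner basis.
Inter-reduce: drop elements whose leading term is divisible by another's, tail-reduce, and make monic.
Reduced Gröbner basis: {u^{2} - u - \tfrac{2}{5}v - \tfrac{2}{5}, uv - u + 2, v^{2} + 5u - 6}.

Buchberger on the second generating set:
h_1 = 4uv - 8v^{2} - 44u + 56, LT = uv.
h_2 = -16uv + 10v^{2} + 66u - 92, LT = uv.

S(h_1,h_2): lcm = uv. S = -\tfrac{11}{8}v^{2} - \tfrac{55}{8}u + \tfrac{33}{4}.
  leading term v^{2}: no divisor's leading term divides it; move -\tfrac{11}{8}v^{2} to the remainder.
  leading term u: no divisor's leading term divides it; move -\tfrac{55}{8}u to the remainder.
  leading term 1: no divisor's leading term divides it; move \tfrac{33}{4} to the remainder.
  remainder -\tfrac{11}{8}v^{2} - \tfrac{55}{8}u + \tfrac{33}{4} ≠ 0; add k_3 = -\tfrac{11}{8}v^{2} - \tfrac{55}{8}u + \tfrac{33}{4} to the basis.

S(h_1,k_3): lcm = uv^{2}. S = -2v^{3} - 5u^{2} - 11uv + 6u + 14v.
  leading term v^{3}: subtract (\tfrac{16}{11}v)·k_3 from -2v^{3} - 5u^{2} - 11uv + 6u + 14v → -5u^{2} - uv + 6u + 2v
  leading term u^{2}: no divisor's leading term divides it; move -5u^{2} to the remainder.
  leading term uv: subtract (-\tfrac{1}{4})·h_1 from -uv + 6u + 2v → -2v^{2} - 5u + 2v + 14
  leading term v^{2}: subtract (\tfrac{16}{11})·k_3 from -2v^{2} - 5u + 2v + 14 → 5u + 2v + 2
  leading term u: no divisor's leading term divides it; move 5u to the remainder.
  leading term v: no divisor's leading term divides it; move 2v to the remainder.
  leading term 1: no divisor's leading term divides it; move 2 to the remainder.
  remainder -5u^{2} + 5u + 2v + 2 ≠ 0; add k_4 = -5u^{2} + 5u + 2v + 2 to the basis.

The other S-polynomials (S(h_2,k_3), S(h_1,k_4), S(h_2,k_4), S(k_3,k_4)) all reduce to 0 modulo the current basis, so we have a Gröbner basis.
Inter-reduce: drop elements whose leading term is divisible by another's, tail-reduce, and make monic.
Reduced Gröbner basis: {u^{2} - u - \tfrac{2}{5}v - \tfrac{2}{5}, uv - u + 2, v^{2} + 5u - 6}.

These coincide, so the ideals are equal.

Yes, the ideals are equal.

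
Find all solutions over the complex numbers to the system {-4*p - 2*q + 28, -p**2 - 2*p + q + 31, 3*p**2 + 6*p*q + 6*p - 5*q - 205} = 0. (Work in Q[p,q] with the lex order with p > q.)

Compute a lex Gröbner basis by Buchberger's algorithm.
f_1 = -4*p - 2*q + 28, LT = p.
f_2 = -p**2 - 2*p + q + 31, LT = p**2.
f_3 = 3*p**2 + 6*p*q + 6*p - 5*q - 205, LT = p**2.

S(f_1,f_2): lcm = p**2. S = 1/2*p*q - 9*p + q + 31.
  leading term p*q: subtract (-1/8*q)·f_1 from 1/2*p*q - 9*p + q + 31 → -9*p - 1/4*q**2 + 9/2*q + 31
  leading term p: subtract (9/4)·f_1 from -9*p - 1/4*q**2 + 9/2*q + 31 → -1/4*q**2 + 9*q - 32
  leading term q**2: no divisor's leading term divides it; move -1/4*q**2 to the remainder.
  leading term q: no divisor's leading term divides it; move 9*q to the remainder.
  leading term 1: no divisor's leading term divides it; move -32 to the remainder.
  remainder -1/4*q**2 + 9*q - 32 ≠ 0; add h_4 = -1/4*q**2 + 9*q - 32 to the basis.

S(f_1,f_3): lcm = p**2. S = -3/2*p*q - 9*p + 5/3*q + 205/3.
  leading term p*q: subtract (3/8*q)·f_1 from -3/2*p*q - 9*p + 5/3*q + 205/3 → -9*p + 3/4*q**2 - 53/6*q + 205/3
  leading term p: subtract (9/4)·f_1 from -9*p + 3/4*q**2 - 53/6*q + 205/3 → 3/4*q**2 - 13/3*q + 16/3
  leading term q**2: subtract (-3)·h_4 from 3/4*q**2 - 13/3*q + 16/3 → 68/3*q - 272/3
  leading term q: no divisor's leading term divides it; move 68/3*q to the remainder.
  leading term 1: no divisor's leading term divides it; move -272/3 to the remainder.
  remainder 68/3*q - 272/3 ≠ 0; add h_5 = 68/3*q - 272/3 to the basis.

The other S-polynomials (S(f_2,f_3), S(f_1,h_4), S(f_2,h_4), S(f_3,h_4), S(f_1,h_5), S(f_2,h_5), S(f_3,h_5), S(h_4,h_5)) all reduce to 0 modulo the current basis, so we have a Gröbner basis.
Inter-reduce: drop elements whose leading term is divisible by another's, tail-reduce, and make monic.
Reduced Gröbner basis: {p - 5, q - 4}.

Elimination: the polynomial q - 4 lies in the elimination ideal for q, so q ∈ {4}. For each such q, the remaining basis elements (now univariate) give the rest of the solution.
  q = 4: the earlier basis element becomes p - 5 = 0, giving p = 5 — point (5, 4).

{(5, 4)}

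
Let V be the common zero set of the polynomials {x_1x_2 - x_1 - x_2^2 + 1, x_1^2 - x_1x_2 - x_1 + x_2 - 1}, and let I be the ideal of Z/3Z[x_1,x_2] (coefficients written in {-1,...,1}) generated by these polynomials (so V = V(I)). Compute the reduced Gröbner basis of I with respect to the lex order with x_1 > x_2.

f_1 = x_1x_2 - x_1 - x_2^2 + 1, LT = x_1x_2.
f_2 = x_1^2 - x_1x_2 - x_1 + x_2 - 1, LT = x_1^2.

S(f_1,f_2): lcm = x_1^2x_2. S = -x_1^2 + x_1x_2 + x_1 - x_2^2 + x_2.
  leading term x_1^2: subtract (-1)·f_2 from -x_1^2 + x_1x_2 + x_1 - x_2^2 + x_2 → -x_2^2 - x_2 - 1
  leading term x_2^2: no divisor's leading term divides it; move -x_2^2 to the remainder.
  leading term x_2: no divisor's leading term divides it; move -x_2 to the remainder.
  leading term 1: no divisor's leading term divides it; move -1 to the remainder.
  remainder -x_2^2 - x_2 - 1 ≠ 0; add g_3 = -x_2^2 - x_2 - 1 to the basis.

The other S-polynomials (S(f_1,g_3), S(f_2,g_3)) all reduce to 0 modulo the current basis, so we have a Gröbner basis.

G = {x_1^2 + x_1 - x_2 + 1, x_1x_2 - x_1 + x_2 - 1, x_2^2 + x_2 + 1}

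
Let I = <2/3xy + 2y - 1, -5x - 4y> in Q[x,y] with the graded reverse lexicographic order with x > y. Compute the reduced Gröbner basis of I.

G = {y^2 - 15/4y + 15/8, x + 4/5y}

f_1 = 2/3xy + 2y - 1, LT = xy.
f_2 = -5x - 4y, LT = x.

S(f_1,f_2): lcm = xy. S = -4/5y^2 + 3y - 3/2.
  reduce S modulo (f_1, f_2):
  remainder -4/5y^2 + 3y - 3/2 ≠ 0; add g_3 = -4/5y^2 + 3y - 3/2 to the basis.

The other S-polynomials (S(f_1,g_3), S(f_2,g_3)) all reduce to 0 modulo the current basis, so we have a Gröbner basis.
Inter-reduce: drop elements whose leading term is divisible by another's, tail-reduce, and make monic.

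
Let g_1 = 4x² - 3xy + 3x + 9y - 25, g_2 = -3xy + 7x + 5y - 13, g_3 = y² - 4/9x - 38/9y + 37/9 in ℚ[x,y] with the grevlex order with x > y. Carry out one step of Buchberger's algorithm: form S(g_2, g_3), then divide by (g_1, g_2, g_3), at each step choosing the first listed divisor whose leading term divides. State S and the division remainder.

S(g_2, g_3) = 4/9x² + 17/9xy - 5/3y² - 37/9x + 13/3y; remainder on division = 0.

lcm(LM(g_2), LM(g_3)) = xy².
S = (lcm/LT(g_2))·g_2 − (lcm/LT(g_3))·g_3 = 4/9x² + 17/9xy - 5/3y² - 37/9x + 13/3y.
Reduce S modulo (g_1, g_2, g_3) in that order:
  leading term x²: subtract (1/9)·g_1 from 4/9x² + 17/9xy - 5/3y² - 37/9x + 13/3y → 20/9xy - 5/3y² - 40/9x + 10/3y + 25/9
  leading term xy: subtract (-20/27)·g_2 from 20/9xy - 5/3y² - 40/9x + 10/3y + 25/9 → -5/3y² + 20/27x + 190/27y - 185/27
  leading term y²: subtract (-5/3)·g_3 from -5/3y² + 20/27x + 190/27y - 185/27 → 0
The remainder is 0, so this S-polynomial contributes no new basis element.
This is the inner loop of Buchberger's algorithm — each nonzero remainder becomes a new basis element.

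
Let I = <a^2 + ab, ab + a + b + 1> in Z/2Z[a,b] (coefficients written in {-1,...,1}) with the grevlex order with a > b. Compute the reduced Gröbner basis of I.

f_1 = a^2 + ab, LT = a^2.
f_2 = ab + a + b + 1, LT = ab.

S(f_1,f_2): lcm = a^2b. S = ab^2 + a^2 + ab + a.
  leading term ab^2: subtract (b)·f_2 from ab^2 + a^2 + ab + a → a^2 + b^2 + a + b
  leading term a^2: subtract (1)·f_1 from a^2 + b^2 + a + b → ab + b^2 + a + b
  leading term ab: subtract (1)·f_2 from ab + b^2 + a + b → b^2 + 1
  leading term b^2: no divisor's leading term divides it; move b^2 to the remainder.
  leading term 1: no divisor's leading term divides it; move 1 to the remainder.
  remainder b^2 + 1 ≠ 0; add g_3 = b^2 + 1 to the basis.

The other S-polynomials (S(f_1,g_3), S(f_2,g_3)) all reduce to 0 modulo the current basis, so we have a Gröbner basis.

G = {a^2 + a + b + 1, ab + a + b + 1, b^2 + 1}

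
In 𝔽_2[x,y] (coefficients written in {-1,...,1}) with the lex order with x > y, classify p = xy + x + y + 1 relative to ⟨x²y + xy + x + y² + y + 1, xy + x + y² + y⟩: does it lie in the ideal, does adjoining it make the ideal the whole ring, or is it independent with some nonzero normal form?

First compute the reduced Gröbner basis of I by Buchberger's algorithm.
f_1 = x²y + xy + x + y² + y + 1, LT = x²y.
f_2 = xy + x + y² + y, LT = xy.

S(f_1,f_2): lcm = x²y. S = x² + xy² + x + y² + y + 1.
  leading term x²: no divisor's leading term divides it; move x² to the remainder.
  leading term xy²: subtract (y)·f_2 from xy² + x + y² + y + 1 → xy + x + y³ + y + 1
  leading term xy: subtract (1)·f_2 from xy + x + y³ + y + 1 → y³ + y² + 1
  leading term y³: no divisor's leading term divides it; move y³ to the remainder.
  leading term y²: no divisor's leading term divides it; move y² to the remainder.
  leading term 1: no divisor's leading term divides it; move 1 to the remainder.
  remainder x² + y³ + y² + 1 ≠ 0; add h_3 = x² + y³ + y² + 1 to the basis.

S(f_1,h_3): lcm = x²y. S = xy + x + y⁴ + y³ + y² + 1.
  leading term xy: subtract (1)·f_2 from xy + x + y⁴ + y³ + y² + 1 → y⁴ + y³ + y + 1
  leading term y⁴: no divisor's leading term divides it; move y⁴ to the remainder.
  leading term y³: no divisor's leading term divides it; move y³ to the remainder.
  leading term y: no divisor's leading term divides it; move y to the remainder.
  leading term 1: no divisor's leading term divides it; move 1 to the remainder.
  remainder y⁴ + y³ + y + 1 ≠ 0; add h_4 = y⁴ + y³ + y + 1 to the basis.

S(f_2,h_3): lcm = x²y. S = x² + xy² + xy + y⁴ + y³ + y.
  leading term x²: subtract (1)·h_3 from x² + xy² + xy + y⁴ + y³ + y → xy² + xy + y⁴ + y² + y + 1
  leading term xy²: subtract (y)·f_2 from xy² + xy + y⁴ + y² + y + 1 → y⁴ + y³ + y + 1
  leading term y⁴: subtract (1)·h_4 from y⁴ + y³ + y + 1 → 0
  remainder 0.

S(f_1,h_4): lcm = x²y⁴. S = x²y³ + x²y + x² + xy⁴ + xy³ + y⁵ + y⁴ + y³.
  leading term x²y³: subtract (y²)·f_1 from x²y³ + x²y + x² + xy⁴ + xy³ + y⁵ + y⁴ + y³ → x²y + x² + xy⁴ + xy² + y⁵ + y²
  leading term x²y: subtract (1)·f_1 from x²y + x² + xy⁴ + xy² + y⁵ + y² → x² + xy⁴ + xy² + xy + x + y⁵ + y + 1
  leading term x²: subtract (1)·h_3 from x² + xy⁴ + xy² + xy + x + y⁵ + y + 1 → xy⁴ + xy² + xy + x + y⁵ + y³ + y² + y
  leading term xy⁴: subtract (y³)·f_2 from xy⁴ + xy² + xy + x + y⁵ + y³ + y² + y → xy³ + xy² + xy + x + y⁴ + y³ + y² + y
  leading term xy³: subtract (y²)·f_2 from xy³ + xy² + xy + x + y⁴ + y³ + y² + y → xy + x + y² + y
  leading term xy: subtract (1)·f_2 from xy + x + y² + y → 0
  remainder 0.

S(f_2,h_4): lcm = xy⁴. S = xy + x + y⁵ + y⁴.
  leading term xy: subtract (1)·f_2 from xy + x + y⁵ + y⁴ → y⁵ + y⁴ + y² + y
  leading term y⁵: subtract (y)·h_4 from y⁵ + y⁴ + y² + y → 0
  remainder 0.

S(h_3,h_4): leading monomials are coprime, so the S-polynomial reduces to 0 (Buchberger's first criterion).
Every S-polynomial of the final basis reduces to 0, so we have a Gröbner basis.
Inter-reduce: drop elements whose leading term is divisible by another's, tail-reduce, and make monic.
Reduced Gröbner basis: {x² + y³ + y² + 1, xy + x + y² + y, y⁴ + y³ + y + 1}.
Label its elements g_1 = x² + y³ + y² + 1, g_2 = xy + x + y² + y, g_3 = y⁴ + y³ + y + 1.

Reduce p = xy + x + y + 1 modulo G:
  leading term xy: subtract (1)·g_2 from xy + x + y + 1 → y² + 1
  leading term y²: no divisor's leading term divides it; move y² to the remainder.
  leading term 1: no divisor's leading term divides it; move 1 to the remainder.
  normal form = y² + 1.
The normal form is nonzero, so p ∉ I. Since p minus its normal form lies in I, I + (p) = I + (r) where r = y² + 1; decide whether this ideal is the whole ring.
Run Buchberger on G together with r (pairs among the g_i already reduce to 0 since G is a Gröbner basis):
g_1 = x² + y³ + y² + 1, LT = x².
g_2 = xy + x + y² + y, LT = xy.
g_3 = y⁴ + y³ + y + 1, LT = y⁴.
r = y² + 1, LT = y².

S(g_1,g_2): lcm = x²y. S = x² + xy² + xy + y⁴ + y³ + y.
  leading term x²: subtract (1)·g_1 from x² + xy² + xy + y⁴ + y³ + y → xy² + xy + y⁴ + y² + y + 1
  leading term xy²: subtract (y)·g_2 from xy² + xy + y⁴ + y² + y + 1 → y⁴ + y³ + y + 1
  leading term y⁴: subtract (1)·g_3 from y⁴ + y³ + y + 1 → 0
  remainder 0.

S(g_1,g_3): leading monomials are coprime, so the S-polynomial reduces to 0 (Buchberger's first criterion).
S(g_1,r): leading monomials are coprime, so the S-polynomial reduces to 0 (Buchberger's first criterion).
S(g_2,g_3): lcm = xy⁴. S = xy + x + y⁵ + y⁴.
  leading term xy: subtract (1)·g_2 from xy + x + y⁵ + y⁴ → y⁵ + y⁴ + y² + y
  leading term y⁵: subtract (y)·g_3 from y⁵ + y⁴ + y² + y → 0
  remainder 0.

S(g_2,r): lcm = xy². S = xy + x + y³ + y².
  leading term xy: subtract (1)·g_2 from xy + x + y³ + y² → y³ + y
  leading term y³: subtract (y)·r from y³ + y → 0
  remainder 0.

S(g_3,r): lcm = y⁴. S = y³ + y² + y + 1.
  leading term y³: subtract (y)·r from y³ + y² + y + 1 → y² + 1
  leading term y²: subtract (1)·r from y² + 1 → 0
  remainder 0.

Every S-polynomial of the final basis reduces to 0, so we have a Gröbner basis.
Inter-reduce: drop elements whose leading term is divisible by another's, tail-reduce, and make monic.
Reduced Gröbner basis: {x² + y, xy + x + y + 1, y² + 1}.
The reduced Gröbner basis of I + (p) is {x² + y, xy + x + y + 1, y² + 1} ≠ {1}, a proper ideal, so the enlarged system stays consistent: p is independent of I, with normal form y² + 1.

Ideal membership is decidable via reduction modulo a Gröbner basis.

xy + x + y + 1 is independent of I; its normal form modulo I is y² + 1.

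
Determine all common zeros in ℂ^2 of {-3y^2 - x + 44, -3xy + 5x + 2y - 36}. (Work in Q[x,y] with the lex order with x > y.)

Compute a lex Gröbner basis by Buchberger's algorithm.
f_1 = -x - 3y^2 + 44, LT = x.
f_2 = -3xy + 5x + 2y - 36, LT = xy.

S(f_1,f_2): lcm = xy. S = 5/3x + 3y^3 - 130/3y - 12.
  reduce S modulo (f_1, f_2):
  remainder 3y^3 - 5y^2 - 130/3y + 184/3 ≠ 0; add h_3 = 3y^3 - 5y^2 - 130/3y + 184/3 to the basis.

The other S-polynomials (S(f_1,h_3), S(f_2,h_3)) all reduce to 0 modulo the current basis, so we have a Gröbner basis.
Inter-reduce: drop elements whose leading term is divisible by another's, tail-reduce, and make monic.
Reduced Gröbner basis: {x + 3y^2 - 44, y^3 - 5/3y^2 - 130/9y + 184/9}.

Since the basis is lex-ordered, y^3 - 5/3y^2 - 130/9y + 184/9 is univariate in y. Its roots are {4, -7/6 + sqrt(233)/6, -sqrt(233)/6 - 7/6}. Back-substituting each root into the other basis elements fixes the other coordinates.
  y = 4: the earlier basis element becomes x + 4 = 0, giving x = -4 — point (-4, 4).
  y = -7/6 + sqrt(233)/6: the earlier basis element becomes x - 41/2 - 7*sqrt(233)/6 = 0, giving x = 7*sqrt(233)/6 + 41/2 — point (7*sqrt(233)/6 + 41/2, -7/6 + sqrt(233)/6).
  y = -sqrt(233)/6 - 7/6: the earlier basis element becomes x - 41/2 + 7*sqrt(233)/6 = 0, giving x = 41/2 - 7*sqrt(233)/6 — point (41/2 - 7*sqrt(233)/6, -sqrt(233)/6 - 7/6).

{(-4, 4), (7*sqrt(233)/6 + 41/2, -7/6 + sqrt(233)/6), (41/2 - 7*sqrt(233)/6, -sqrt(233)/6 - 7/6)}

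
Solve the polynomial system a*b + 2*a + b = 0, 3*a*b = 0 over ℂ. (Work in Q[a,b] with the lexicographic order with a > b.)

{(0, 0)}

Compute a lex Gröbner basis by Buchberger's algorithm.
f_1 = a*b + 2*a + b, LT = a*b.
f_2 = 3*a*b, LT = a*b.

S(f_1,f_2): lcm = a*b. S = 2*a + b.
  leading term a: no divisor's leading term divides it; move 2*a to the remainder.
  leading term b: no divisor's leading term divides it; move b to the remainder.
  remainder 2*a + b ≠ 0; add h_3 = 2*a + b to the basis.

S(f_1,h_3): lcm = a*b. S = 2*a - 1/2*b**2 + b.
  leading term a: subtract (1)·h_3 from 2*a - 1/2*b**2 + b → -1/2*b**2
  leading term b**2: no divisor's leading term divides it; move -1/2*b**2 to the remainder.
  remainder -1/2*b**2 ≠ 0; add h_4 = -1/2*b**2 to the basis.

S(f_2,h_3): lcm = a*b. S = -1/2*b**2.
  leading term b**2: subtract (1)·h_4 from -1/2*b**2 → 0
  remainder 0.

S(f_1,h_4): lcm = a*b**2. S = 2*a*b + b**2.
  leading term a*b: subtract (2)·f_1 from 2*a*b + b**2 → -4*a + b**2 - 2*b
  leading term a: subtract (-2)·h_3 from -4*a + b**2 - 2*b → b**2
  leading term b**2: subtract (-2)·h_4 from b**2 → 0
  remainder 0.

S(f_2,h_4): lcm = a*b**2. S = 0.
  remainder 0.

S(h_3,h_4): leading monomials are coprime, so the S-polynomial reduces to 0 (Buchberger's first criterion).
Every S-polynomial of the final basis reduces to 0, so we have a Gröbner basis.
Inter-reduce: drop elements whose leading term is divisible by another's, tail-reduce, and make monic.
Reduced Gröbner basis: {a + 1/2*b, b**2}.

From the last basis element, b**2 = 0, so b takes values in {0}. Each choice, substituted upward through the basis, yields the corresponding point(s) of the solution set.
  b = 0: the earlier basis element becomes a = 0, giving a = 0 — point (0, 0).
Each listed point satisfies every original equation (direct substitution).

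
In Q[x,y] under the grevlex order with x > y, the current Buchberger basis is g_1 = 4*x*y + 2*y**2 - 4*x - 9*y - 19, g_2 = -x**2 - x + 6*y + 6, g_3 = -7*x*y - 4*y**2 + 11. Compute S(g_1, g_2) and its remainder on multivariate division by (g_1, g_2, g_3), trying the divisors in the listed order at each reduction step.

lcm(LM(g_1), LM(g_2)) = x**2*y.
S = (lcm/LT(g_1))·g_1 − (lcm/LT(g_2))·g_2 = 1/2*x*y**2 - x**2 - 13/4*x*y + 6*y**2 - 19/4*x + 6*y.
Reduce S modulo (g_1, g_2, g_3) in that order:
  leading term x*y**2: subtract (1/8*y)·g_1 from 1/2*x*y**2 - x**2 - 13/4*x*y + 6*y**2 - 19/4*x + 6*y → -1/4*y**3 - x**2 - 11/4*x*y + 57/8*y**2 - 19/4*x + 67/8*y
  leading term y**3: no divisor's leading term divides it; move -1/4*y**3 to the remainder.
  leading term x**2: subtract (1)·g_2 from -x**2 - 11/4*x*y + 57/8*y**2 - 19/4*x + 67/8*y → -11/4*x*y + 57/8*y**2 - 15/4*x + 19/8*y - 6
  leading term x*y: subtract (-11/16)·g_1 from -11/4*x*y + 57/8*y**2 - 15/4*x + 19/8*y - 6 → 17/2*y**2 - 13/2*x - 61/16*y - 305/16
  leading term y**2: no divisor's leading term divides it; move 17/2*y**2 to the remainder.
  leading term x: no divisor's leading term divides it; move -13/2*x to the remainder.
  leading term y: no divisor's leading term divides it; move -61/16*y to the remainder.
  leading term 1: no divisor's leading term divides it; move -305/16 to the remainder.
The remainder -1/4*y**3 + 17/2*y**2 - 13/2*x - 61/16*y - 305/16 is nonzero, so it would be added as the next basis element.

S(g_1, g_2) = 1/2*x*y**2 - x**2 - 13/4*x*y + 6*y**2 - 19/4*x + 6*y; remainder on division = -1/4*y**3 + 17/2*y**2 - 13/2*x - 61/16*y - 305/16.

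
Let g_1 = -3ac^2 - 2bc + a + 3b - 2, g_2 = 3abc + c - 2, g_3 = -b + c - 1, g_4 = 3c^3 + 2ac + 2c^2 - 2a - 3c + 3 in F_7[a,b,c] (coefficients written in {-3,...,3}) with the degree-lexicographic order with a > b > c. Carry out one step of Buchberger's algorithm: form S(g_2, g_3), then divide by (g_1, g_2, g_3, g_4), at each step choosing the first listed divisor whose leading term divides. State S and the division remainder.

S(g_2, g_3) = ac^2 - ac - 2c - 3; remainder on division = -ac - 3c^2 - 2a + 2c.

lcm(LM(g_2), LM(g_3)) = abc.
S = (lcm/LT(g_2))·g_2 − (lcm/LT(g_3))·g_3 = ac^2 - ac - 2c - 3.
Reduce S modulo (g_1, g_2, g_3, g_4) in that order:
  leading term ac^2: subtract (2)·g_1 from ac^2 - ac - 2c - 3 → -ac - 3bc - 2a + b - 2c + 1
  leading term ac: no divisor's leading term divides it; move -ac to the remainder.
  leading term bc: subtract (3c)·g_3 from -3bc - 2a + b - 2c + 1 → -3c^2 - 2a + b + c + 1
  leading term c^2: no divisor's leading term divides it; move -3c^2 to the remainder.
  leading term a: no divisor's leading term divides it; move -2a to the remainder.
  leading term b: subtract (-1)·g_3 from b + c + 1 → 2c
  leading term c: no divisor's leading term divides it; move 2c to the remainder.
The remainder -ac - 3c^2 - 2a + 2c is nonzero, so it would be added as the next basis element.
This is the inner loop of Buchberger's algorithm — each nonzero remainder becomes a new basis element.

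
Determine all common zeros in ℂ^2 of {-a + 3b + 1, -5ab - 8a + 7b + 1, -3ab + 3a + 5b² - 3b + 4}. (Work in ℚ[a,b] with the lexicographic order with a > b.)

{(-2, -1)}

Compute a lex Gröbner basis by Buchberger's algorithm.
f_1 = -a + 3b + 1, LT = a.
f_2 = -5ab - 8a + 7b + 1, LT = ab.
f_3 = -3ab + 3a + 5b² - 3b + 4, LT = ab.

S(f_1,f_2): lcm = ab. S = -8/5a - 3b² + ⅖b + ⅕.
  leading term a: subtract (8/5)·f_1 from -8/5a - 3b² + ⅖b + ⅕ → -3b² - 22/5b - 7/5
  leading term b²: no divisor's leading term divides it; move -3b² to the remainder.
  leading term b: no divisor's leading term divides it; move -22/5b to the remainder.
  leading term 1: no divisor's leading term divides it; move -7/5 to the remainder.
  remainder -3b² - 22/5b - 7/5 ≠ 0; add h_4 = -3b² - 22/5b - 7/5 to the basis.

S(f_1,f_3): lcm = ab. S = a - 4/3b² - 2b + 4/3.
  leading term a: subtract (-1)·f_1 from a - 4/3b² - 2b + 4/3 → -4/3b² + b + 7/3
  leading term b²: subtract (4/9)·h_4 from -4/3b² + b + 7/3 → 133/45b + 133/45
  leading term b: no divisor's leading term divides it; move 133/45b to the remainder.
  leading term 1: no divisor's leading term divides it; move 133/45 to the remainder.
  remainder 133/45b + 133/45 ≠ 0; add h_5 = 133/45b + 133/45 to the basis.

The other S-polynomials (S(f_2,f_3), S(f_1,h_4), S(f_2,h_4), S(f_3,h_4), S(f_1,h_5), S(f_2,h_5), S(f_3,h_5), S(h_4,h_5)) all reduce to 0 modulo the current basis, so we have a Gröbner basis.
Inter-reduce: drop elements whose leading term is divisible by another's, tail-reduce, and make monic.
Reduced Gröbner basis: {a + 2, b + 1}.

Elimination: the polynomial b + 1 lies in the elimination ideal for b, so b ∈ {-1}. For each such b, the remaining basis elements (now univariate) give the rest of the solution.
  b = -1: the earlier basis element becomes a + 2 = 0, giving a = -2 — point (-2, -1).
Substituting each solution back into the original system confirms all equations vanish.
A lex Gröbner basis triangularizes the system, enabling back-substitution.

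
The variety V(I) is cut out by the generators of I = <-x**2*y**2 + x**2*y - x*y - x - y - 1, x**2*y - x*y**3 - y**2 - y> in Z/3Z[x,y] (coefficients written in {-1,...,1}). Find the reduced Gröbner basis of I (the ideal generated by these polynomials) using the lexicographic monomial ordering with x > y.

This is the nonlinear analogue of row-reducing a linear system.

f_1 = -x**2*y**2 + x**2*y - x*y - x - y - 1, LT = x**2*y**2.
f_2 = x**2*y - x*y**3 - y**2 - y, LT = x**2*y.

S(f_1,f_2): lcm = x**2*y**2. S = -x**2*y + x*y**4 + x*y + x + y**3 + y**2 + y + 1.
  leading term x**2*y: subtract (-1)·f_2 from -x**2*y + x*y**4 + x*y + x + y**3 + y**2 + y + 1 → x*y**4 - x*y**3 + x*y + x + y**3 + 1
  leading term x*y**4: no divisor's leading term divides it; move x*y**4 to the remainder.
  leading term x*y**3: no divisor's leading term divides it; move -x*y**3 to the remainder.
  leading term x*y: no divisor's leading term divides it; move x*y to the remainder.
  leading term x: no divisor's leading term divides it; move x to the remainder.
  leading term y**3: no divisor's leading term divides it; move y**3 to the remainder.
  leading term 1: no divisor's leading term divides it; move 1 to the remainder.
  remainder x*y**4 - x*y**3 + x*y + x + y**3 + 1 ≠ 0; add g_3 = x*y**4 - x*y**3 + x*y + x + y**3 + 1 to the basis.

S(f_1,g_3): lcm = x**2*y**4. S = -x**2*y - x**2 + x*y**2 - x + y**3 + y**2.
  leading term x**2*y: subtract (-1)·f_2 from -x**2*y - x**2 + x*y**2 - x + y**3 + y**2 → -x**2 - x*y**3 + x*y**2 - x + y**3 - y
  leading term x**2: no divisor's leading term divides it; move -x**2 to the remainder.
  leading term x*y**3: no divisor's leading term divides it; move -x*y**3 to the remainder.
  leading term x*y**2: no divisor's leading term divides it; move x*y**2 to the remainder.
  leading term x: no divisor's leading term divides it; move -x to the remainder.
  leading term y**3: no divisor's leading term divides it; move y**3 to the remainder.
  leading term y: no divisor's leading term divides it; move -y to the remainder.
  remainder -x**2 - x*y**3 + x*y**2 - x + y**3 - y ≠ 0; add g_4 = -x**2 - x*y**3 + x*y**2 - x + y**3 - y to the basis.

S(f_1,g_4): lcm = x**2*y**2. S = -x**2*y - x*y**5 + x*y**4 - x*y**2 + x*y + x + y**5 - y**3 + y + 1.
  leading term x**2*y: subtract (-1)·f_2 from -x**2*y - x*y**5 + x*y**4 - x*y**2 + x*y + x + y**5 - y**3 + y + 1 → -x*y**5 + x*y**4 - x*y**3 - x*y**2 + x*y + x + y**5 - y**3 - y**2 + 1
  leading term x*y**5: subtract (-y)·g_3 from -x*y**5 + x*y**4 - x*y**3 - x*y**2 + x*y + x + y**5 - y**3 - y**2 + 1 → -x*y**3 - x*y + x + y**5 + y**4 - y**3 - y**2 + y + 1
  leading term x*y**3: no divisor's leading term divides it; move -x*y**3 to the remainder.
  leading term x*y: no divisor's leading term divides it; move -x*y to the remainder.
  leading term x: no divisor's leading term divides it; move x to the remainder.
  leading term y**5: no divisor's leading term divides it; move y**5 to the remainder.
  leading term y**4: no divisor's leading term divides it; move y**4 to the remainder.
  leading term y**3: no divisor's leading term divides it; move -y**3 to the remainder.
  leading term y**2: no divisor's leading term divides it; move -y**2 to the remainder.
  leading term y: no divisor's leading term divides it; move y to the remainder.
  leading term 1: no divisor's leading term divides it; move 1 to the remainder.
  remainder -x*y**3 - x*y + x + y**5 + y**4 - y**3 - y**2 + y + 1 ≠ 0; add g_5 = -x*y**3 - x*y + x + y**5 + y**4 - y**3 - y**2 + y + 1 to the basis.

S(f_2,g_4): lcm = x**2*y. S = -x*y**4 - x*y + y**4 + y**2 - y.
  leading term x*y**4: subtract (-1)·g_3 from -x*y**4 - x*y + y**4 + y**2 - y → -x*y**3 + x + y**4 + y**3 + y**2 - y + 1
  leading term x*y**3: subtract (1)·g_5 from -x*y**3 + x + y**4 + y**3 + y**2 - y + 1 → x*y - y**5 - y**3 - y**2 + y
  leading term x*y: no divisor's leading term divides it; move x*y to the remainder.
  leading term y**5: no divisor's leading term divides it; move -y**5 to the remainder.
  leading term y**3: no divisor's leading term divides it; move -y**3 to the remainder.
  leading term y**2: no divisor's leading term divides it; move -y**2 to the remainder.
  leading term y: no divisor's leading term divides it; move y to the remainder.
  remainder x*y - y**5 - y**3 - y**2 + y ≠ 0; add g_6 = x*y - y**5 - y**3 - y**2 + y to the basis.

S(g_3,g_4): lcm = x**2*y**4. S = -x**2*y**3 + x**2*y + x**2 - x*y**7 + x*y**6 - x*y**4 + x*y**3 + x + y**7 - y**5.
  leading term x**2*y**3: subtract (y)·f_1 from -x**2*y**3 + x**2*y + x**2 - x*y**7 + x*y**6 - x*y**4 + x*y**3 + x + y**7 - y**5 → -x**2*y**2 + x**2*y + x**2 - x*y**7 + x*y**6 - x*y**4 + x*y**3 + x*y**2 + x*y + x + y**7 - y**5 + y**2 + y
  leading term x**2*y**2: subtract (1)·f_1 from -x**2*y**2 + x**2*y + x**2 - x*y**7 + x*y**6 - x*y**4 + x*y**3 + x*y**2 + x*y + x + y**7 - y**5 + y**2 + y → x**2 - x*y**7 + x*y**6 - x*y**4 + x*y**3 + x*y**2 - x*y - x + y**7 - y**5 + y**2 - y + 1
  leading term x**2: subtract (-1)·g_4 from x**2 - x*y**7 + x*y**6 - x*y**4 + x*y**3 + x*y**2 - x*y - x + y**7 - y**5 + y**2 - y + 1 → -x*y**7 + x*y**6 - x*y**4 - x*y**2 - x*y + x + y**7 - y**5 + y**3 + y**2 + y + 1
  leading term x*y**7: subtract (-y**3)·g_3 from -x*y**7 + x*y**6 - x*y**4 - x*y**2 - x*y + x + y**7 - y**5 + y**3 + y**2 + y + 1 → x*y**3 - x*y**2 - x*y + x + y**7 + y**6 - y**5 - y**3 + y**2 + y + 1
  leading term x*y**3: subtract (-1)·g_5 from x*y**3 - x*y**2 - x*y + x + y**7 + y**6 - y**5 - y**3 + y**2 + y + 1 → -x*y**2 + x*y - x + y**7 + y**6 + y**4 + y**3 - y - 1
  leading term x*y**2: subtract (-y)·g_6 from -x*y**2 + x*y - x + y**7 + y**6 + y**4 + y**3 - y - 1 → x*y - x + y**7 + y**2 - y - 1
  leading term x*y: subtract (1)·g_6 from x*y - x + y**7 + y**2 - y - 1 → -x + y**7 + y**5 + y**3 - y**2 + y - 1
  leading term x: no divisor's leading term divides it; move -x to the remainder.
  leading term y**7: no divisor's leading term divides it; move y**7 to the remainder.
  leading term y**5: no divisor's leading term divides it; move y**5 to the remainder.
  leading term y**3: no divisor's leading term divides it; move y**3 to the remainder.
  leading term y**2: no divisor's leading term divides it; move -y**2 to the remainder.
  leading term y: no divisor's leading term divides it; move y to the remainder.
  leading term 1: no divisor's leading term divides it; move -1 to the remainder.
  remainder -x + y**7 + y**5 + y**3 - y**2 + y - 1 ≠ 0; add g_7 = -x + y**7 + y**5 + y**3 - y**2 + y - 1 to the basis.

S(g_3,g_6): lcm = x*y**4. S = -x*y**3 + x*y + x + y**8 + y**6 + y**5 - y**4 + y**3 + 1.
  leading term x*y**3: subtract (1)·g_5 from -x*y**3 + x*y + x + y**8 + y**6 + y**5 - y**4 + y**3 + 1 → -x*y + y**8 + y**6 + y**4 - y**3 + y**2 - y
  leading term x*y: subtract (-1)·g_6 from -x*y + y**8 + y**6 + y**4 - y**3 + y**2 - y → y**8 + y**6 - y**5 + y**4 + y**3
  leading term y**8: no divisor's leading term divides it; move y**8 to the remainder.
  leading term y**6: no divisor's leading term divides it; move y**6 to the remainder.
  leading term y**5: no divisor's leading term divides it; move -y**5 to the remainder.
  leading term y**4: no divisor's leading term divides it; move y**4 to the remainder.
  leading term y**3: no divisor's leading term divides it; move y**3 to the remainder.
  remainder y**8 + y**6 - y**5 + y**4 + y**3 ≠ 0; add g_8 = y**8 + y**6 - y**5 + y**4 + y**3 to the basis.

The other S-polynomials (S(f_2,g_3), S(f_1,g_5), S(f_2,g_5), S(g_3,g_5), S(g_4,g_5), S(f_1,g_6), S(f_2,g_6), S(g_4,g_6), S(g_5,g_6), S(f_1,g_7), S(f_2,g_7), S(g_3,g_7), S(g_4,g_7), S(g_5,g_7), S(g_6,g_7), S(f_1,g_8), S(f_2,g_8), S(g_3,g_8), S(g_4,g_8), S(g_5,g_8), S(g_6,g_8), S(g_7,g_8)) all reduce to 0 modulo the current basis, so we have a Gröbner basis.
Inter-reduce: drop elements whose leading term is divisible by another's, tail-reduce, and make monic.

G = {x - y**7 - y**5 - y**3 + y**2 - y + 1, y**8 + y**6 - y**5 + y**4 + y**3}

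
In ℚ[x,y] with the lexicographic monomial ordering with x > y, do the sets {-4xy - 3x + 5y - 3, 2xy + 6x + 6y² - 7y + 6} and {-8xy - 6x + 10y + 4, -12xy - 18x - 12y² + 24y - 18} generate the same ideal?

Since reduced Gröbner bases are canonical representatives of ideals under a given ordering, it suffices to compute and compare them.
Buchberger on the first generating set:
f_1 = -4xy - 3x + 5y - 3, LT = xy.
f_2 = 2xy + 6x + 6y² - 7y + 6, LT = xy.

S(f_1,f_2): lcm = xy. S = -9/4x - 3y² + 9/4y - 9/4.
  reduce S modulo (f_1, f_2):
  remainder -9/4x - 3y² + 9/4y - 9/4 ≠ 0; add g_3 = -9/4x - 3y² + 9/4y - 9/4 to the basis.

S(f_1,g_3): lcm = xy. S = ¾x - 4/3y³ + y² - 9/4y + ¾.
  reduce S modulo (f_1, f_2, g_3):
  remainder -4/3y³ - 3/2y ≠ 0; add g_4 = -4/3y³ - 3/2y to the basis.

The other S-polynomials (S(f_2,g_3), S(f_1,g_4), S(f_2,g_4), S(g_3,g_4)) all reduce to 0 modulo the current basis, so we have a Gröbner basis.
Inter-reduce: drop elements whose leading term is divisible by another's, tail-reduce, and make monic.
Reduced Gröbner basis: {x + 4/3y² - y + 1, y³ + 9/8y}.

Buchberger on the second generating set:
h_1 = -8xy - 6x + 10y + 4, LT = xy.
h_2 = -12xy - 18x - 12y² + 24y - 18, LT = xy.

S(h_1,h_2): lcm = xy. S = -¾x - y² + ¾y - 2.
  reduce S modulo (h_1, h_2):
  remainder -¾x - y² + ¾y - 2 ≠ 0; add k_3 = -¾x - y² + ¾y - 2 to the basis.

S(h_1,k_3): lcm = xy. S = ¾x - 4/3y³ + y² - 47/12y - ½.
  reduce S modulo (h_1, h_2, k_3):
  remainder -4/3y³ - 19/6y - 5/2 ≠ 0; add k_4 = -4/3y³ - 19/6y - 5/2 to the basis.

The other S-polynomials (S(h_2,k_3), S(h_1,k_4), S(h_2,k_4), S(k_3,k_4)) all reduce to 0 modulo the current basis, so we have a Gröbner basis.
Inter-reduce: drop elements whose leading term is divisible by another's, tail-reduce, and make monic.
Reduced Gröbner basis: {x + 4/3y² - y + 8/3, y³ + 19/8y + 15/8}.

Since the reduced bases disagree, the two ideals are not the same.

No, the ideals differ.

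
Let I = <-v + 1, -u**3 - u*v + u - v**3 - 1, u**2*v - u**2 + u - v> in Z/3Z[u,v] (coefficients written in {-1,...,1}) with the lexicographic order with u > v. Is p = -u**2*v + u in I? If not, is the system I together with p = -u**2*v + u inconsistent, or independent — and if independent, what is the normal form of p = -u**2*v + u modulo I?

First compute the reduced Gröbner basis of I by Buchberger's algorithm.
f_1 = -v + 1, LT = v.
f_2 = -u**3 - u*v + u - v**3 - 1, LT = u**3.
f_3 = u**2*v - u**2 + u - v, LT = u**2*v.

S(f_1,f_3): lcm = u**2*v. S = -u + v.
  reduce S modulo (f_1, f_2, f_3):
  remainder -u + 1 ≠ 0; add h_4 = -u + 1 to the basis.

The other S-polynomials (S(f_1,f_2), S(f_2,f_3), S(f_1,h_4), S(f_2,h_4), S(f_3,h_4)) all reduce to 0 modulo the current basis, so we have a Gröbner basis.
Inter-reduce: drop elements whose leading term is divisible by another's, tail-reduce, and make monic.
Reduced Gröbner basis: {u - 1, v - 1}.
Label its elements g_1 = u - 1, g_2 = v - 1.

Reduce p = -u**2*v + u modulo G:
  leading term u**2*v: subtract (-u*v)·g_1 from -u**2*v + u → -u*v + u
  leading term u*v: subtract (-v)·g_1 from -u*v + u → u - v
  leading term u: subtract (1)·g_1 from u - v → -v + 1
  leading term v: subtract (-1)·g_2 from -v + 1 → 0
  normal form = 0.
Since the normal form is 0, p ∈ I.

Ideal membership is decidable via reduction modulo a Gröbner basis.

-u**2*v + u lies in I (it reduces to 0).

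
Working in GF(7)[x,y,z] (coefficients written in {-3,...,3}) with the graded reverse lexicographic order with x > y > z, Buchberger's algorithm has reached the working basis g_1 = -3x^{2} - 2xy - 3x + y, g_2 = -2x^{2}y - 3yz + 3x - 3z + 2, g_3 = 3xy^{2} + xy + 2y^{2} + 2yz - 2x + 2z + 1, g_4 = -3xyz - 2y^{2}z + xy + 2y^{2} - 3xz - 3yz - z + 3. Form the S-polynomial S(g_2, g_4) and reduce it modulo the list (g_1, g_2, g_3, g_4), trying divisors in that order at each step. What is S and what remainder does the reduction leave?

lcm(LM(g_2), LM(g_4)) = x^{2}yz.
S = (lcm/LT(g_2))·g_2 − (lcm/LT(g_4))·g_4 = -3xy^{2}z - 2x^{2}y + 3xy^{2} - x^{2}z - xyz - 2yz^{2} - 3xz - 2z^{2} + x - z.
Reduce S modulo (g_1, g_2, g_3, g_4) in that order:
  leading term xy^{2}z: subtract (-z)·g_3 from -3xy^{2}z - 2x^{2}y + 3xy^{2} - x^{2}z - xyz - 2yz^{2} - 3xz - 2z^{2} + x - z → -2x^{2}y + 3xy^{2} - x^{2}z + 2y^{2}z + 2xz + x
  leading term x^{2}y: subtract (3y)·g_1 from -2x^{2}y + 3xy^{2} - x^{2}z + 2y^{2}z + 2xz + x → 2xy^{2} - x^{2}z + 2y^{2}z + 2xy - 3y^{2} + 2xz + x
  leading term xy^{2}: subtract (3)·g_3 from 2xy^{2} - x^{2}z + 2y^{2}z + 2xy - 3y^{2} + 2xz + x → -x^{2}z + 2y^{2}z - xy - 2y^{2} + 2xz + yz + z - 3
  leading term x^{2}z: subtract (-2z)·g_1 from -x^{2}z + 2y^{2}z - xy - 2y^{2} + 2xz + yz + z - 3 → 3xyz + 2y^{2}z - xy - 2y^{2} + 3xz + 3yz + z - 3
  leading term xyz: subtract (-1)·g_4 from 3xyz + 2y^{2}z - xy - 2y^{2} + 3xz + 3yz + z - 3 → 0
The remainder is 0, so this S-polynomial contributes no new basis element.
An S-polynomial is built so that the two leading terms cancel; whether anything survives reduction is exactly the Gröbner-basis criterion.

S(g_2, g_4) = -3xy^{2}z - 2x^{2}y + 3xy^{2} - x^{2}z - xyz - 2yz^{2} - 3xz - 2z^{2} + x - z; remainder on division = 0.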